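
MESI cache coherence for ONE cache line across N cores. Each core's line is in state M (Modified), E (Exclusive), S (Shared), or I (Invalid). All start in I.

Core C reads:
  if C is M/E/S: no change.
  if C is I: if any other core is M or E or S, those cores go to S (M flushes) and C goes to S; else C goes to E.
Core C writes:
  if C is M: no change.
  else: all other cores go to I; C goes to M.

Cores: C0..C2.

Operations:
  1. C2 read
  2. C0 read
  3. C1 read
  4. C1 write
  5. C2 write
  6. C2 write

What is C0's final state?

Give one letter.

Answer: I

Derivation:
Op 1: C2 read [C2 read from I: no other sharers -> C2=E (exclusive)] -> [I,I,E]
Op 2: C0 read [C0 read from I: others=['C2=E'] -> C0=S, others downsized to S] -> [S,I,S]
Op 3: C1 read [C1 read from I: others=['C0=S', 'C2=S'] -> C1=S, others downsized to S] -> [S,S,S]
Op 4: C1 write [C1 write: invalidate ['C0=S', 'C2=S'] -> C1=M] -> [I,M,I]
Op 5: C2 write [C2 write: invalidate ['C1=M'] -> C2=M] -> [I,I,M]
Op 6: C2 write [C2 write: already M (modified), no change] -> [I,I,M]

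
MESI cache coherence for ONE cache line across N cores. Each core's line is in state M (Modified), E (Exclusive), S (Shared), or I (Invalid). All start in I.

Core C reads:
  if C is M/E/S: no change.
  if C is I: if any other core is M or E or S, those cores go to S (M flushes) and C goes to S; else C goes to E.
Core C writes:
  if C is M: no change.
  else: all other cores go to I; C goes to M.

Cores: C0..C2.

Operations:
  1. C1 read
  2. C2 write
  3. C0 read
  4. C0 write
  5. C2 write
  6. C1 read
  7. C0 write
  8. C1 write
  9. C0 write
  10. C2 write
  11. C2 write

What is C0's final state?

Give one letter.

Answer: I

Derivation:
Op 1: C1 read [C1 read from I: no other sharers -> C1=E (exclusive)] -> [I,E,I]
Op 2: C2 write [C2 write: invalidate ['C1=E'] -> C2=M] -> [I,I,M]
Op 3: C0 read [C0 read from I: others=['C2=M'] -> C0=S, others downsized to S] -> [S,I,S]
Op 4: C0 write [C0 write: invalidate ['C2=S'] -> C0=M] -> [M,I,I]
Op 5: C2 write [C2 write: invalidate ['C0=M'] -> C2=M] -> [I,I,M]
Op 6: C1 read [C1 read from I: others=['C2=M'] -> C1=S, others downsized to S] -> [I,S,S]
Op 7: C0 write [C0 write: invalidate ['C1=S', 'C2=S'] -> C0=M] -> [M,I,I]
Op 8: C1 write [C1 write: invalidate ['C0=M'] -> C1=M] -> [I,M,I]
Op 9: C0 write [C0 write: invalidate ['C1=M'] -> C0=M] -> [M,I,I]
Op 10: C2 write [C2 write: invalidate ['C0=M'] -> C2=M] -> [I,I,M]
Op 11: C2 write [C2 write: already M (modified), no change] -> [I,I,M]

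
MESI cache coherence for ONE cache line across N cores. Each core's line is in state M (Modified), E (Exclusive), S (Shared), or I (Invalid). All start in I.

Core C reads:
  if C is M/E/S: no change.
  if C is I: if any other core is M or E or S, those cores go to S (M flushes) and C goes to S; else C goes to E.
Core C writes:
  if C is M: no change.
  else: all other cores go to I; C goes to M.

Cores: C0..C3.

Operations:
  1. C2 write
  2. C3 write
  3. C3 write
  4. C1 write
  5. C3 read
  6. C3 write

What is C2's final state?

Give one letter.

Op 1: C2 write [C2 write: invalidate none -> C2=M] -> [I,I,M,I]
Op 2: C3 write [C3 write: invalidate ['C2=M'] -> C3=M] -> [I,I,I,M]
Op 3: C3 write [C3 write: already M (modified), no change] -> [I,I,I,M]
Op 4: C1 write [C1 write: invalidate ['C3=M'] -> C1=M] -> [I,M,I,I]
Op 5: C3 read [C3 read from I: others=['C1=M'] -> C3=S, others downsized to S] -> [I,S,I,S]
Op 6: C3 write [C3 write: invalidate ['C1=S'] -> C3=M] -> [I,I,I,M]

Answer: I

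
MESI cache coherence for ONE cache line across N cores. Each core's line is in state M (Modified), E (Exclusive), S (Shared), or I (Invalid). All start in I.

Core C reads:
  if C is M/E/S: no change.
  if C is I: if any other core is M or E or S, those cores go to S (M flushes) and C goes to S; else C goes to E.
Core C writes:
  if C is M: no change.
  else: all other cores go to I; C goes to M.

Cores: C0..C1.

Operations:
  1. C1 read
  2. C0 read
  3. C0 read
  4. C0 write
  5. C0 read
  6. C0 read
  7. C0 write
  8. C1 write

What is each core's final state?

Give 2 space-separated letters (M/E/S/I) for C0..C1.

Answer: I M

Derivation:
Op 1: C1 read [C1 read from I: no other sharers -> C1=E (exclusive)] -> [I,E]
Op 2: C0 read [C0 read from I: others=['C1=E'] -> C0=S, others downsized to S] -> [S,S]
Op 3: C0 read [C0 read: already in S, no change] -> [S,S]
Op 4: C0 write [C0 write: invalidate ['C1=S'] -> C0=M] -> [M,I]
Op 5: C0 read [C0 read: already in M, no change] -> [M,I]
Op 6: C0 read [C0 read: already in M, no change] -> [M,I]
Op 7: C0 write [C0 write: already M (modified), no change] -> [M,I]
Op 8: C1 write [C1 write: invalidate ['C0=M'] -> C1=M] -> [I,M]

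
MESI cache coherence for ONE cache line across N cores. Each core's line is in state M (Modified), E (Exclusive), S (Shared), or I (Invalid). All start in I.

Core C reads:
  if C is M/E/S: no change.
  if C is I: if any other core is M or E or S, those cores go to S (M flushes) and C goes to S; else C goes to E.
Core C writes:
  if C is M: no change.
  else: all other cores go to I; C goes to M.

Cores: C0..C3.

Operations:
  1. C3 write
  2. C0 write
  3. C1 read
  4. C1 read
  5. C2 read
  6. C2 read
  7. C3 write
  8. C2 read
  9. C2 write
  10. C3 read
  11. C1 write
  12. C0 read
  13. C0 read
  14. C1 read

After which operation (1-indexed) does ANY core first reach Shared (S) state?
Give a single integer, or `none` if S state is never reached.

Op 1: C3 write [C3 write: invalidate none -> C3=M] -> [I,I,I,M]
Op 2: C0 write [C0 write: invalidate ['C3=M'] -> C0=M] -> [M,I,I,I]
Op 3: C1 read [C1 read from I: others=['C0=M'] -> C1=S, others downsized to S] -> [S,S,I,I]
  -> First S state at op 3; remaining ops need not be traced.

Answer: 3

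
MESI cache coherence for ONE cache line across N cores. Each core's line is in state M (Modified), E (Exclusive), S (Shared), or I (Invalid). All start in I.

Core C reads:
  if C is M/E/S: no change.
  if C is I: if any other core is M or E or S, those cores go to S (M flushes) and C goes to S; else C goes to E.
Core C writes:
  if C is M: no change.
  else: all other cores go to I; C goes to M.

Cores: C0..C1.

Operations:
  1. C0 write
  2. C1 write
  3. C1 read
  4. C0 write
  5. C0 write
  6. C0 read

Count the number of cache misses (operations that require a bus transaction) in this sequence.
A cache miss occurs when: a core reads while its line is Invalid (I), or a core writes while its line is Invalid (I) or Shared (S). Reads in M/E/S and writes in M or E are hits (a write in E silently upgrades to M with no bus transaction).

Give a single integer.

Answer: 3

Derivation:
Op 1: C0 write [C0 write: invalidate none -> C0=M] -> [M,I] [MISS #1: write from I]
Op 2: C1 write [C1 write: invalidate ['C0=M'] -> C1=M] -> [I,M] [MISS #2: write from I]
Op 3: C1 read [C1 read: already in M, no change] -> [I,M] [hit: read from M]
Op 4: C0 write [C0 write: invalidate ['C1=M'] -> C0=M] -> [M,I] [MISS #3: write from I]
Op 5: C0 write [C0 write: already M (modified), no change] -> [M,I] [hit: write from M]
Op 6: C0 read [C0 read: already in M, no change] -> [M,I] [hit: read from M]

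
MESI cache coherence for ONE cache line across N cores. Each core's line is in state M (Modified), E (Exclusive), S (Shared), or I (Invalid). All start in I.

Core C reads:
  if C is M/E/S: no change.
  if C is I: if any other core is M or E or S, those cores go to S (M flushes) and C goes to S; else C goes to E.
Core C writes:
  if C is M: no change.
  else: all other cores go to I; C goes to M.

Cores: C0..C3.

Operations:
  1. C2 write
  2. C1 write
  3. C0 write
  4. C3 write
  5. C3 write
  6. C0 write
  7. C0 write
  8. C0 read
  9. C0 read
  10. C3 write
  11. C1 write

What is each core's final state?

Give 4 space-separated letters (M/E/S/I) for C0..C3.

Op 1: C2 write [C2 write: invalidate none -> C2=M] -> [I,I,M,I]
Op 2: C1 write [C1 write: invalidate ['C2=M'] -> C1=M] -> [I,M,I,I]
Op 3: C0 write [C0 write: invalidate ['C1=M'] -> C0=M] -> [M,I,I,I]
Op 4: C3 write [C3 write: invalidate ['C0=M'] -> C3=M] -> [I,I,I,M]
Op 5: C3 write [C3 write: already M (modified), no change] -> [I,I,I,M]
Op 6: C0 write [C0 write: invalidate ['C3=M'] -> C0=M] -> [M,I,I,I]
Op 7: C0 write [C0 write: already M (modified), no change] -> [M,I,I,I]
Op 8: C0 read [C0 read: already in M, no change] -> [M,I,I,I]
Op 9: C0 read [C0 read: already in M, no change] -> [M,I,I,I]
Op 10: C3 write [C3 write: invalidate ['C0=M'] -> C3=M] -> [I,I,I,M]
Op 11: C1 write [C1 write: invalidate ['C3=M'] -> C1=M] -> [I,M,I,I]

Answer: I M I I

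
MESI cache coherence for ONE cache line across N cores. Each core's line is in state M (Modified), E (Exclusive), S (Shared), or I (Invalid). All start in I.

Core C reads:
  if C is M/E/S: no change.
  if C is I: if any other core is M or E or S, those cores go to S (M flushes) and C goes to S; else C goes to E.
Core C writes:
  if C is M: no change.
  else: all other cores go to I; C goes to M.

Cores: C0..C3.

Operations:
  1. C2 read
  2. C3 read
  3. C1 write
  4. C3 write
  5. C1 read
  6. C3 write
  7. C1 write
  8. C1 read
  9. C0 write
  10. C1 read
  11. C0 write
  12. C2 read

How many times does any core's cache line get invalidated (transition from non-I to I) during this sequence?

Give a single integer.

Answer: 7

Derivation:
Op 1: C2 read [C2 read from I: no other sharers -> C2=E (exclusive)] -> [I,I,E,I] (invalidations this op: 0; running total: 0)
Op 2: C3 read [C3 read from I: others=['C2=E'] -> C3=S, others downsized to S] -> [I,I,S,S] (invalidations this op: 0; running total: 0)
Op 3: C1 write [C1 write: invalidate ['C2=S', 'C3=S'] -> C1=M] -> [I,M,I,I] (invalidations this op: 2; running total: 2)
Op 4: C3 write [C3 write: invalidate ['C1=M'] -> C3=M] -> [I,I,I,M] (invalidations this op: 1; running total: 3)
Op 5: C1 read [C1 read from I: others=['C3=M'] -> C1=S, others downsized to S] -> [I,S,I,S] (invalidations this op: 0; running total: 3)
Op 6: C3 write [C3 write: invalidate ['C1=S'] -> C3=M] -> [I,I,I,M] (invalidations this op: 1; running total: 4)
Op 7: C1 write [C1 write: invalidate ['C3=M'] -> C1=M] -> [I,M,I,I] (invalidations this op: 1; running total: 5)
Op 8: C1 read [C1 read: already in M, no change] -> [I,M,I,I] (invalidations this op: 0; running total: 5)
Op 9: C0 write [C0 write: invalidate ['C1=M'] -> C0=M] -> [M,I,I,I] (invalidations this op: 1; running total: 6)
Op 10: C1 read [C1 read from I: others=['C0=M'] -> C1=S, others downsized to S] -> [S,S,I,I] (invalidations this op: 0; running total: 6)
Op 11: C0 write [C0 write: invalidate ['C1=S'] -> C0=M] -> [M,I,I,I] (invalidations this op: 1; running total: 7)
Op 12: C2 read [C2 read from I: others=['C0=M'] -> C2=S, others downsized to S] -> [S,I,S,I] (invalidations this op: 0; running total: 7)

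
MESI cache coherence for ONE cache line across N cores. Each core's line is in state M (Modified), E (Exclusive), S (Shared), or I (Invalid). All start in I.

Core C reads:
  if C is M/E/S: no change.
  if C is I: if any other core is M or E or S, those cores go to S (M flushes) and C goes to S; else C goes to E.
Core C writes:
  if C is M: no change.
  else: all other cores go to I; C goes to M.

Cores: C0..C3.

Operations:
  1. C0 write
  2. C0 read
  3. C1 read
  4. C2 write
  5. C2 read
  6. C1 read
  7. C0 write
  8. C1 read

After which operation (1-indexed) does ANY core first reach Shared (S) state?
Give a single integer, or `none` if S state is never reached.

Op 1: C0 write [C0 write: invalidate none -> C0=M] -> [M,I,I,I]
Op 2: C0 read [C0 read: already in M, no change] -> [M,I,I,I]
Op 3: C1 read [C1 read from I: others=['C0=M'] -> C1=S, others downsized to S] -> [S,S,I,I]
  -> First S state at op 3; remaining ops need not be traced.

Answer: 3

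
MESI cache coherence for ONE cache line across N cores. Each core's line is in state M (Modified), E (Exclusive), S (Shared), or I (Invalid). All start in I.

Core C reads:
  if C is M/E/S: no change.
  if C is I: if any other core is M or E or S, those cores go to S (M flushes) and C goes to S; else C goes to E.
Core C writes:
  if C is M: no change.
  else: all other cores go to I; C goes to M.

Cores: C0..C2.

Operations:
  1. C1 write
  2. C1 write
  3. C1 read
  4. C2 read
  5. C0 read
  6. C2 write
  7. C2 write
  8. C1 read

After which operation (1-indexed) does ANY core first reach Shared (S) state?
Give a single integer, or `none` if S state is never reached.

Op 1: C1 write [C1 write: invalidate none -> C1=M] -> [I,M,I]
Op 2: C1 write [C1 write: already M (modified), no change] -> [I,M,I]
Op 3: C1 read [C1 read: already in M, no change] -> [I,M,I]
Op 4: C2 read [C2 read from I: others=['C1=M'] -> C2=S, others downsized to S] -> [I,S,S]
  -> First S state at op 4; remaining ops need not be traced.

Answer: 4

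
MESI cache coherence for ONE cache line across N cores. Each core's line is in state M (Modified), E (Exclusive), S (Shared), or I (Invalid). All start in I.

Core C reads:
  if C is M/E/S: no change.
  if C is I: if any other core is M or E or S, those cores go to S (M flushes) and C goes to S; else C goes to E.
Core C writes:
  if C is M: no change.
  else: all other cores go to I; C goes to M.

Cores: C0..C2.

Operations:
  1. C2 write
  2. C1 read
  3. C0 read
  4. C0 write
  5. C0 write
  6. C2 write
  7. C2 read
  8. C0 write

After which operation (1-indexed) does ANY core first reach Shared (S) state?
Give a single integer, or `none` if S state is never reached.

Answer: 2

Derivation:
Op 1: C2 write [C2 write: invalidate none -> C2=M] -> [I,I,M]
Op 2: C1 read [C1 read from I: others=['C2=M'] -> C1=S, others downsized to S] -> [I,S,S]
  -> First S state at op 2; remaining ops need not be traced.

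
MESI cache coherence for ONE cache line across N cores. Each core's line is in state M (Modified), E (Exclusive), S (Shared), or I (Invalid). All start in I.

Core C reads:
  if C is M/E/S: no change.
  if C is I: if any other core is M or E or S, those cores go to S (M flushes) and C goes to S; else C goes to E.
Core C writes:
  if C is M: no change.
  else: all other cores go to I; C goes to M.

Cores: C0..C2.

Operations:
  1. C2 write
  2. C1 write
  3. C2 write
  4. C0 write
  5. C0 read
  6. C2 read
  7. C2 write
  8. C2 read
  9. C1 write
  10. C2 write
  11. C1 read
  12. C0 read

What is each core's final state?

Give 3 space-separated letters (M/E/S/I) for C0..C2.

Op 1: C2 write [C2 write: invalidate none -> C2=M] -> [I,I,M]
Op 2: C1 write [C1 write: invalidate ['C2=M'] -> C1=M] -> [I,M,I]
Op 3: C2 write [C2 write: invalidate ['C1=M'] -> C2=M] -> [I,I,M]
Op 4: C0 write [C0 write: invalidate ['C2=M'] -> C0=M] -> [M,I,I]
Op 5: C0 read [C0 read: already in M, no change] -> [M,I,I]
Op 6: C2 read [C2 read from I: others=['C0=M'] -> C2=S, others downsized to S] -> [S,I,S]
Op 7: C2 write [C2 write: invalidate ['C0=S'] -> C2=M] -> [I,I,M]
Op 8: C2 read [C2 read: already in M, no change] -> [I,I,M]
Op 9: C1 write [C1 write: invalidate ['C2=M'] -> C1=M] -> [I,M,I]
Op 10: C2 write [C2 write: invalidate ['C1=M'] -> C2=M] -> [I,I,M]
Op 11: C1 read [C1 read from I: others=['C2=M'] -> C1=S, others downsized to S] -> [I,S,S]
Op 12: C0 read [C0 read from I: others=['C1=S', 'C2=S'] -> C0=S, others downsized to S] -> [S,S,S]

Answer: S S S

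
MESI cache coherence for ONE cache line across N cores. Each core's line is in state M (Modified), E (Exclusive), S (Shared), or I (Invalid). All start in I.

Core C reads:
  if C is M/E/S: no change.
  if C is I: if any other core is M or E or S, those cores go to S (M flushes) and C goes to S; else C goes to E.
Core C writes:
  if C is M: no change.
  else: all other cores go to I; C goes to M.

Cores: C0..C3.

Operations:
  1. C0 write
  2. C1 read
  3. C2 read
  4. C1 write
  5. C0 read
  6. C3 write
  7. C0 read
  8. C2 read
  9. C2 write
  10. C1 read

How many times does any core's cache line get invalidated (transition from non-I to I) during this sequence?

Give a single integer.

Answer: 6

Derivation:
Op 1: C0 write [C0 write: invalidate none -> C0=M] -> [M,I,I,I] (invalidations this op: 0; running total: 0)
Op 2: C1 read [C1 read from I: others=['C0=M'] -> C1=S, others downsized to S] -> [S,S,I,I] (invalidations this op: 0; running total: 0)
Op 3: C2 read [C2 read from I: others=['C0=S', 'C1=S'] -> C2=S, others downsized to S] -> [S,S,S,I] (invalidations this op: 0; running total: 0)
Op 4: C1 write [C1 write: invalidate ['C0=S', 'C2=S'] -> C1=M] -> [I,M,I,I] (invalidations this op: 2; running total: 2)
Op 5: C0 read [C0 read from I: others=['C1=M'] -> C0=S, others downsized to S] -> [S,S,I,I] (invalidations this op: 0; running total: 2)
Op 6: C3 write [C3 write: invalidate ['C0=S', 'C1=S'] -> C3=M] -> [I,I,I,M] (invalidations this op: 2; running total: 4)
Op 7: C0 read [C0 read from I: others=['C3=M'] -> C0=S, others downsized to S] -> [S,I,I,S] (invalidations this op: 0; running total: 4)
Op 8: C2 read [C2 read from I: others=['C0=S', 'C3=S'] -> C2=S, others downsized to S] -> [S,I,S,S] (invalidations this op: 0; running total: 4)
Op 9: C2 write [C2 write: invalidate ['C0=S', 'C3=S'] -> C2=M] -> [I,I,M,I] (invalidations this op: 2; running total: 6)
Op 10: C1 read [C1 read from I: others=['C2=M'] -> C1=S, others downsized to S] -> [I,S,S,I] (invalidations this op: 0; running total: 6)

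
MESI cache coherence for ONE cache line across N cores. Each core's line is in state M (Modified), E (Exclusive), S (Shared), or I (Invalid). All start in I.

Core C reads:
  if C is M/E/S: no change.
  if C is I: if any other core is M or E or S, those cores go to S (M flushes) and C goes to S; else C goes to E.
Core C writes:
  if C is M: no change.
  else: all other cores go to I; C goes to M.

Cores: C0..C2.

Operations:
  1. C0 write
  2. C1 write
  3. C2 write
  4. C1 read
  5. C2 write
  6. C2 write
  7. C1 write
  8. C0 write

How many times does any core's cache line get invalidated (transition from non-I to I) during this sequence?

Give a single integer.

Answer: 5

Derivation:
Op 1: C0 write [C0 write: invalidate none -> C0=M] -> [M,I,I] (invalidations this op: 0; running total: 0)
Op 2: C1 write [C1 write: invalidate ['C0=M'] -> C1=M] -> [I,M,I] (invalidations this op: 1; running total: 1)
Op 3: C2 write [C2 write: invalidate ['C1=M'] -> C2=M] -> [I,I,M] (invalidations this op: 1; running total: 2)
Op 4: C1 read [C1 read from I: others=['C2=M'] -> C1=S, others downsized to S] -> [I,S,S] (invalidations this op: 0; running total: 2)
Op 5: C2 write [C2 write: invalidate ['C1=S'] -> C2=M] -> [I,I,M] (invalidations this op: 1; running total: 3)
Op 6: C2 write [C2 write: already M (modified), no change] -> [I,I,M] (invalidations this op: 0; running total: 3)
Op 7: C1 write [C1 write: invalidate ['C2=M'] -> C1=M] -> [I,M,I] (invalidations this op: 1; running total: 4)
Op 8: C0 write [C0 write: invalidate ['C1=M'] -> C0=M] -> [M,I,I] (invalidations this op: 1; running total: 5)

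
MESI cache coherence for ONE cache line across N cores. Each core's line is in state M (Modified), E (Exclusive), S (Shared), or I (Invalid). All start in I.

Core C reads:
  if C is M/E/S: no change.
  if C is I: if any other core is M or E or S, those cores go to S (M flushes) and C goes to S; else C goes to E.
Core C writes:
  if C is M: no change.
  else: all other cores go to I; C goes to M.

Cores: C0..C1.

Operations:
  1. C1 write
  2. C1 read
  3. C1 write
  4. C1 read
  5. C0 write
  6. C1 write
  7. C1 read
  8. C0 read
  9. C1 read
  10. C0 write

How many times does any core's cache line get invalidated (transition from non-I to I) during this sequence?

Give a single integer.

Answer: 3

Derivation:
Op 1: C1 write [C1 write: invalidate none -> C1=M] -> [I,M] (invalidations this op: 0; running total: 0)
Op 2: C1 read [C1 read: already in M, no change] -> [I,M] (invalidations this op: 0; running total: 0)
Op 3: C1 write [C1 write: already M (modified), no change] -> [I,M] (invalidations this op: 0; running total: 0)
Op 4: C1 read [C1 read: already in M, no change] -> [I,M] (invalidations this op: 0; running total: 0)
Op 5: C0 write [C0 write: invalidate ['C1=M'] -> C0=M] -> [M,I] (invalidations this op: 1; running total: 1)
Op 6: C1 write [C1 write: invalidate ['C0=M'] -> C1=M] -> [I,M] (invalidations this op: 1; running total: 2)
Op 7: C1 read [C1 read: already in M, no change] -> [I,M] (invalidations this op: 0; running total: 2)
Op 8: C0 read [C0 read from I: others=['C1=M'] -> C0=S, others downsized to S] -> [S,S] (invalidations this op: 0; running total: 2)
Op 9: C1 read [C1 read: already in S, no change] -> [S,S] (invalidations this op: 0; running total: 2)
Op 10: C0 write [C0 write: invalidate ['C1=S'] -> C0=M] -> [M,I] (invalidations this op: 1; running total: 3)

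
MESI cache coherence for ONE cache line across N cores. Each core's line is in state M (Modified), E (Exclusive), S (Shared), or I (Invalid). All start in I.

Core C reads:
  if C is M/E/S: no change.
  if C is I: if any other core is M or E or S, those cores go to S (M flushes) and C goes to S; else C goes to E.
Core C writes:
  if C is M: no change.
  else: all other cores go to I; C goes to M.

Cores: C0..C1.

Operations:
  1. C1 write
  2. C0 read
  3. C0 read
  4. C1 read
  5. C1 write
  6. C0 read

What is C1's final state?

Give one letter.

Answer: S

Derivation:
Op 1: C1 write [C1 write: invalidate none -> C1=M] -> [I,M]
Op 2: C0 read [C0 read from I: others=['C1=M'] -> C0=S, others downsized to S] -> [S,S]
Op 3: C0 read [C0 read: already in S, no change] -> [S,S]
Op 4: C1 read [C1 read: already in S, no change] -> [S,S]
Op 5: C1 write [C1 write: invalidate ['C0=S'] -> C1=M] -> [I,M]
Op 6: C0 read [C0 read from I: others=['C1=M'] -> C0=S, others downsized to S] -> [S,S]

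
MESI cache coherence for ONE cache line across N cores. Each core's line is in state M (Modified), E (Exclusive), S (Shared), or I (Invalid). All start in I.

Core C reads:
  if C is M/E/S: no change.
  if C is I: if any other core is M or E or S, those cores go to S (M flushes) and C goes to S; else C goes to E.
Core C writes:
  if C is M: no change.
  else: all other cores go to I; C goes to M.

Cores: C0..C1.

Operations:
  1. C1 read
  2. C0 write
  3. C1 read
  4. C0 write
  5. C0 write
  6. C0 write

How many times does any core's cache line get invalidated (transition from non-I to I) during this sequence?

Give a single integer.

Answer: 2

Derivation:
Op 1: C1 read [C1 read from I: no other sharers -> C1=E (exclusive)] -> [I,E] (invalidations this op: 0; running total: 0)
Op 2: C0 write [C0 write: invalidate ['C1=E'] -> C0=M] -> [M,I] (invalidations this op: 1; running total: 1)
Op 3: C1 read [C1 read from I: others=['C0=M'] -> C1=S, others downsized to S] -> [S,S] (invalidations this op: 0; running total: 1)
Op 4: C0 write [C0 write: invalidate ['C1=S'] -> C0=M] -> [M,I] (invalidations this op: 1; running total: 2)
Op 5: C0 write [C0 write: already M (modified), no change] -> [M,I] (invalidations this op: 0; running total: 2)
Op 6: C0 write [C0 write: already M (modified), no change] -> [M,I] (invalidations this op: 0; running total: 2)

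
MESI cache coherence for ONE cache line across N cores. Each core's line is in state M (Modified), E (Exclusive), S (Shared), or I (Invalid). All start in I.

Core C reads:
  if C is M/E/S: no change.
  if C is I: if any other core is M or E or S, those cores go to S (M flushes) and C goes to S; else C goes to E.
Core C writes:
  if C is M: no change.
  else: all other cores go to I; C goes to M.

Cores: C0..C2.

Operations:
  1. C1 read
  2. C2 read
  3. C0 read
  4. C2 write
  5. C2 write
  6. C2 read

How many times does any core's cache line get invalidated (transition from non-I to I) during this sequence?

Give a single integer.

Answer: 2

Derivation:
Op 1: C1 read [C1 read from I: no other sharers -> C1=E (exclusive)] -> [I,E,I] (invalidations this op: 0; running total: 0)
Op 2: C2 read [C2 read from I: others=['C1=E'] -> C2=S, others downsized to S] -> [I,S,S] (invalidations this op: 0; running total: 0)
Op 3: C0 read [C0 read from I: others=['C1=S', 'C2=S'] -> C0=S, others downsized to S] -> [S,S,S] (invalidations this op: 0; running total: 0)
Op 4: C2 write [C2 write: invalidate ['C0=S', 'C1=S'] -> C2=M] -> [I,I,M] (invalidations this op: 2; running total: 2)
Op 5: C2 write [C2 write: already M (modified), no change] -> [I,I,M] (invalidations this op: 0; running total: 2)
Op 6: C2 read [C2 read: already in M, no change] -> [I,I,M] (invalidations this op: 0; running total: 2)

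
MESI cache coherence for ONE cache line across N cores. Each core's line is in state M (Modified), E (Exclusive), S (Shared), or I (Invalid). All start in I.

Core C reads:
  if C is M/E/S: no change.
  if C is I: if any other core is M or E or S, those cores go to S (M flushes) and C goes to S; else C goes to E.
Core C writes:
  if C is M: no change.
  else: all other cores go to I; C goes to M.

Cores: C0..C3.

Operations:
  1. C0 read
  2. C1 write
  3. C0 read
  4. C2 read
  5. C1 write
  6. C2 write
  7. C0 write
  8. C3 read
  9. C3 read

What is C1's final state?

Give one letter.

Answer: I

Derivation:
Op 1: C0 read [C0 read from I: no other sharers -> C0=E (exclusive)] -> [E,I,I,I]
Op 2: C1 write [C1 write: invalidate ['C0=E'] -> C1=M] -> [I,M,I,I]
Op 3: C0 read [C0 read from I: others=['C1=M'] -> C0=S, others downsized to S] -> [S,S,I,I]
Op 4: C2 read [C2 read from I: others=['C0=S', 'C1=S'] -> C2=S, others downsized to S] -> [S,S,S,I]
Op 5: C1 write [C1 write: invalidate ['C0=S', 'C2=S'] -> C1=M] -> [I,M,I,I]
Op 6: C2 write [C2 write: invalidate ['C1=M'] -> C2=M] -> [I,I,M,I]
Op 7: C0 write [C0 write: invalidate ['C2=M'] -> C0=M] -> [M,I,I,I]
Op 8: C3 read [C3 read from I: others=['C0=M'] -> C3=S, others downsized to S] -> [S,I,I,S]
Op 9: C3 read [C3 read: already in S, no change] -> [S,I,I,S]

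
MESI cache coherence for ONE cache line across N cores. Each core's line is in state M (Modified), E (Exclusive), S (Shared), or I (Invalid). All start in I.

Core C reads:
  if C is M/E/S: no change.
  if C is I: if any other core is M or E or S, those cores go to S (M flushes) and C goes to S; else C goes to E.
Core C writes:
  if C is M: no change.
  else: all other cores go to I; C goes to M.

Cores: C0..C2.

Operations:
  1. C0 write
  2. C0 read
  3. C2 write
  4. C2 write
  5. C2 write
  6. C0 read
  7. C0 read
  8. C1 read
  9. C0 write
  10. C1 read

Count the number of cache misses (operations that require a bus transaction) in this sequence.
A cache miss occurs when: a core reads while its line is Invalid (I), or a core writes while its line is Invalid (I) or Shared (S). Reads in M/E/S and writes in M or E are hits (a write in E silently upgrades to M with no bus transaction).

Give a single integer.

Op 1: C0 write [C0 write: invalidate none -> C0=M] -> [M,I,I] [MISS #1: write from I]
Op 2: C0 read [C0 read: already in M, no change] -> [M,I,I] [hit: read from M]
Op 3: C2 write [C2 write: invalidate ['C0=M'] -> C2=M] -> [I,I,M] [MISS #2: write from I]
Op 4: C2 write [C2 write: already M (modified), no change] -> [I,I,M] [hit: write from M]
Op 5: C2 write [C2 write: already M (modified), no change] -> [I,I,M] [hit: write from M]
Op 6: C0 read [C0 read from I: others=['C2=M'] -> C0=S, others downsized to S] -> [S,I,S] [MISS #3: read from I]
Op 7: C0 read [C0 read: already in S, no change] -> [S,I,S] [hit: read from S]
Op 8: C1 read [C1 read from I: others=['C0=S', 'C2=S'] -> C1=S, others downsized to S] -> [S,S,S] [MISS #4: read from I]
Op 9: C0 write [C0 write: invalidate ['C1=S', 'C2=S'] -> C0=M] -> [M,I,I] [MISS #5: write from S]
Op 10: C1 read [C1 read from I: others=['C0=M'] -> C1=S, others downsized to S] -> [S,S,I] [MISS #6: read from I]

Answer: 6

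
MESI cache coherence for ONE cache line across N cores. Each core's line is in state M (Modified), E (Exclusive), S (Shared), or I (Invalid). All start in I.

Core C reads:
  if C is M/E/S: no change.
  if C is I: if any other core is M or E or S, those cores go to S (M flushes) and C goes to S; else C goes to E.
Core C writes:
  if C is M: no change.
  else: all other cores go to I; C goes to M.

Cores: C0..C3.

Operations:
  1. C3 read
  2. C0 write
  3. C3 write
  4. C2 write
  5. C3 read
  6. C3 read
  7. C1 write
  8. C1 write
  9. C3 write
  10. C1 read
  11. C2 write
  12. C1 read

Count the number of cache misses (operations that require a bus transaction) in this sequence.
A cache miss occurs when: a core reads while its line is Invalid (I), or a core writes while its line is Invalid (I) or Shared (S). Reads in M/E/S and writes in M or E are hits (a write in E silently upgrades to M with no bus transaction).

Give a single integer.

Answer: 10

Derivation:
Op 1: C3 read [C3 read from I: no other sharers -> C3=E (exclusive)] -> [I,I,I,E] [MISS #1: read from I]
Op 2: C0 write [C0 write: invalidate ['C3=E'] -> C0=M] -> [M,I,I,I] [MISS #2: write from I]
Op 3: C3 write [C3 write: invalidate ['C0=M'] -> C3=M] -> [I,I,I,M] [MISS #3: write from I]
Op 4: C2 write [C2 write: invalidate ['C3=M'] -> C2=M] -> [I,I,M,I] [MISS #4: write from I]
Op 5: C3 read [C3 read from I: others=['C2=M'] -> C3=S, others downsized to S] -> [I,I,S,S] [MISS #5: read from I]
Op 6: C3 read [C3 read: already in S, no change] -> [I,I,S,S] [hit: read from S]
Op 7: C1 write [C1 write: invalidate ['C2=S', 'C3=S'] -> C1=M] -> [I,M,I,I] [MISS #6: write from I]
Op 8: C1 write [C1 write: already M (modified), no change] -> [I,M,I,I] [hit: write from M]
Op 9: C3 write [C3 write: invalidate ['C1=M'] -> C3=M] -> [I,I,I,M] [MISS #7: write from I]
Op 10: C1 read [C1 read from I: others=['C3=M'] -> C1=S, others downsized to S] -> [I,S,I,S] [MISS #8: read from I]
Op 11: C2 write [C2 write: invalidate ['C1=S', 'C3=S'] -> C2=M] -> [I,I,M,I] [MISS #9: write from I]
Op 12: C1 read [C1 read from I: others=['C2=M'] -> C1=S, others downsized to S] -> [I,S,S,I] [MISS #10: read from I]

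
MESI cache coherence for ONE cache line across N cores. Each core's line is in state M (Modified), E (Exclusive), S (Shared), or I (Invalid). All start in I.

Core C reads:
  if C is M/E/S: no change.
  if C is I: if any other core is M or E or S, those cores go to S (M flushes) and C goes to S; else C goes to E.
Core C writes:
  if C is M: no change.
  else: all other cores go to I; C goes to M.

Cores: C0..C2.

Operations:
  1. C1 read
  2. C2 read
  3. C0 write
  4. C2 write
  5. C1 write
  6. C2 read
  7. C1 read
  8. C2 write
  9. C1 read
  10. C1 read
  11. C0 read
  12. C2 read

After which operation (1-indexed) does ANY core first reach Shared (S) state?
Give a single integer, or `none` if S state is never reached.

Op 1: C1 read [C1 read from I: no other sharers -> C1=E (exclusive)] -> [I,E,I]
Op 2: C2 read [C2 read from I: others=['C1=E'] -> C2=S, others downsized to S] -> [I,S,S]
  -> First S state at op 2; remaining ops need not be traced.

Answer: 2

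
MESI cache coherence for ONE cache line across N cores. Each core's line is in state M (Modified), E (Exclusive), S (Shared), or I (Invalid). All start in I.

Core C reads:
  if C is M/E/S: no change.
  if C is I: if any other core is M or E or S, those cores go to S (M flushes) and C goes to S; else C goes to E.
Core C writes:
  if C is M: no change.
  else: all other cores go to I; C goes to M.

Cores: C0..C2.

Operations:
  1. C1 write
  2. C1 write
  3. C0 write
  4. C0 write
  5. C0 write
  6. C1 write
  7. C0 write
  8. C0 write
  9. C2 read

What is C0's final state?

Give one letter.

Answer: S

Derivation:
Op 1: C1 write [C1 write: invalidate none -> C1=M] -> [I,M,I]
Op 2: C1 write [C1 write: already M (modified), no change] -> [I,M,I]
Op 3: C0 write [C0 write: invalidate ['C1=M'] -> C0=M] -> [M,I,I]
Op 4: C0 write [C0 write: already M (modified), no change] -> [M,I,I]
Op 5: C0 write [C0 write: already M (modified), no change] -> [M,I,I]
Op 6: C1 write [C1 write: invalidate ['C0=M'] -> C1=M] -> [I,M,I]
Op 7: C0 write [C0 write: invalidate ['C1=M'] -> C0=M] -> [M,I,I]
Op 8: C0 write [C0 write: already M (modified), no change] -> [M,I,I]
Op 9: C2 read [C2 read from I: others=['C0=M'] -> C2=S, others downsized to S] -> [S,I,S]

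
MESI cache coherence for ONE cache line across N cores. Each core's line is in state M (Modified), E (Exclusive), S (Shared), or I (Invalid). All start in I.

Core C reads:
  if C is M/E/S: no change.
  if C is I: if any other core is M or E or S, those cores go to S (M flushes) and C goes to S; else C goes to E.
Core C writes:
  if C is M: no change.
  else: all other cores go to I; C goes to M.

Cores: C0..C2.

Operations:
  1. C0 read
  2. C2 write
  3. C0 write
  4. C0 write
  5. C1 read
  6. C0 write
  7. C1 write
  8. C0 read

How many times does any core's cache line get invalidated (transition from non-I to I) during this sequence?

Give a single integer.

Op 1: C0 read [C0 read from I: no other sharers -> C0=E (exclusive)] -> [E,I,I] (invalidations this op: 0; running total: 0)
Op 2: C2 write [C2 write: invalidate ['C0=E'] -> C2=M] -> [I,I,M] (invalidations this op: 1; running total: 1)
Op 3: C0 write [C0 write: invalidate ['C2=M'] -> C0=M] -> [M,I,I] (invalidations this op: 1; running total: 2)
Op 4: C0 write [C0 write: already M (modified), no change] -> [M,I,I] (invalidations this op: 0; running total: 2)
Op 5: C1 read [C1 read from I: others=['C0=M'] -> C1=S, others downsized to S] -> [S,S,I] (invalidations this op: 0; running total: 2)
Op 6: C0 write [C0 write: invalidate ['C1=S'] -> C0=M] -> [M,I,I] (invalidations this op: 1; running total: 3)
Op 7: C1 write [C1 write: invalidate ['C0=M'] -> C1=M] -> [I,M,I] (invalidations this op: 1; running total: 4)
Op 8: C0 read [C0 read from I: others=['C1=M'] -> C0=S, others downsized to S] -> [S,S,I] (invalidations this op: 0; running total: 4)

Answer: 4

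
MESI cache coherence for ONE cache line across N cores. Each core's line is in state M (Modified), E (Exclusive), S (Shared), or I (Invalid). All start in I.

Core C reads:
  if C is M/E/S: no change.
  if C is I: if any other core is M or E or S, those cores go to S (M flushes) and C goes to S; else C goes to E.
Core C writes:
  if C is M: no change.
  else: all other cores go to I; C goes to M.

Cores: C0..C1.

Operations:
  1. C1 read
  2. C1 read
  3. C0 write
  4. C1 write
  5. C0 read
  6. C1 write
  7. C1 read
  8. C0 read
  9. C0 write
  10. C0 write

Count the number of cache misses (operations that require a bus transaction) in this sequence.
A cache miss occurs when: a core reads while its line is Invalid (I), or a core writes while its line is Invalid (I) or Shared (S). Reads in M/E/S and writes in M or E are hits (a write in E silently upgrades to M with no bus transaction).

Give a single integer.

Op 1: C1 read [C1 read from I: no other sharers -> C1=E (exclusive)] -> [I,E] [MISS #1: read from I]
Op 2: C1 read [C1 read: already in E, no change] -> [I,E] [hit: read from E]
Op 3: C0 write [C0 write: invalidate ['C1=E'] -> C0=M] -> [M,I] [MISS #2: write from I]
Op 4: C1 write [C1 write: invalidate ['C0=M'] -> C1=M] -> [I,M] [MISS #3: write from I]
Op 5: C0 read [C0 read from I: others=['C1=M'] -> C0=S, others downsized to S] -> [S,S] [MISS #4: read from I]
Op 6: C1 write [C1 write: invalidate ['C0=S'] -> C1=M] -> [I,M] [MISS #5: write from S]
Op 7: C1 read [C1 read: already in M, no change] -> [I,M] [hit: read from M]
Op 8: C0 read [C0 read from I: others=['C1=M'] -> C0=S, others downsized to S] -> [S,S] [MISS #6: read from I]
Op 9: C0 write [C0 write: invalidate ['C1=S'] -> C0=M] -> [M,I] [MISS #7: write from S]
Op 10: C0 write [C0 write: already M (modified), no change] -> [M,I] [hit: write from M]

Answer: 7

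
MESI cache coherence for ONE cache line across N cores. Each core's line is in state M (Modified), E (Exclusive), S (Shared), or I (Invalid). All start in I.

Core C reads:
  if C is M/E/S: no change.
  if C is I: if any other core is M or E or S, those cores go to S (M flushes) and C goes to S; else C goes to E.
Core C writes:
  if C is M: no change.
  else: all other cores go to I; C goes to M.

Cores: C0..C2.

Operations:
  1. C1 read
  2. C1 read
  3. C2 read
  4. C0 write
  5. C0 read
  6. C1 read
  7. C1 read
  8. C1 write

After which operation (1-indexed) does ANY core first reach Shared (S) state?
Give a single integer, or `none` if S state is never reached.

Op 1: C1 read [C1 read from I: no other sharers -> C1=E (exclusive)] -> [I,E,I]
Op 2: C1 read [C1 read: already in E, no change] -> [I,E,I]
Op 3: C2 read [C2 read from I: others=['C1=E'] -> C2=S, others downsized to S] -> [I,S,S]
  -> First S state at op 3; remaining ops need not be traced.

Answer: 3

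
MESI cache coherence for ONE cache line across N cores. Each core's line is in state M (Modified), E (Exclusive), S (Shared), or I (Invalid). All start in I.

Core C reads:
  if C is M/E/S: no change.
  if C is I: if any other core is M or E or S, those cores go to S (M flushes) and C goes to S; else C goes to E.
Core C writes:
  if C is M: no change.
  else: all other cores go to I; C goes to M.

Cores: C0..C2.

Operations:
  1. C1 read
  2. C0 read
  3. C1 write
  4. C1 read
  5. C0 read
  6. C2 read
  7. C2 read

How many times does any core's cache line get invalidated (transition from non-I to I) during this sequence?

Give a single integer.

Op 1: C1 read [C1 read from I: no other sharers -> C1=E (exclusive)] -> [I,E,I] (invalidations this op: 0; running total: 0)
Op 2: C0 read [C0 read from I: others=['C1=E'] -> C0=S, others downsized to S] -> [S,S,I] (invalidations this op: 0; running total: 0)
Op 3: C1 write [C1 write: invalidate ['C0=S'] -> C1=M] -> [I,M,I] (invalidations this op: 1; running total: 1)
Op 4: C1 read [C1 read: already in M, no change] -> [I,M,I] (invalidations this op: 0; running total: 1)
Op 5: C0 read [C0 read from I: others=['C1=M'] -> C0=S, others downsized to S] -> [S,S,I] (invalidations this op: 0; running total: 1)
Op 6: C2 read [C2 read from I: others=['C0=S', 'C1=S'] -> C2=S, others downsized to S] -> [S,S,S] (invalidations this op: 0; running total: 1)
Op 7: C2 read [C2 read: already in S, no change] -> [S,S,S] (invalidations this op: 0; running total: 1)

Answer: 1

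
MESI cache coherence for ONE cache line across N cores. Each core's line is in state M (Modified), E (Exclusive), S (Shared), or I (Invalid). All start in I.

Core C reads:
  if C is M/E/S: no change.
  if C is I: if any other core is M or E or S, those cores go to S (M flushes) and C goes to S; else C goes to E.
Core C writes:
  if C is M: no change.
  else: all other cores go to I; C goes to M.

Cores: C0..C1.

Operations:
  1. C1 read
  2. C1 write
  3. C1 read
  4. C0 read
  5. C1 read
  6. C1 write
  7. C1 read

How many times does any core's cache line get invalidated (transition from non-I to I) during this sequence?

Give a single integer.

Answer: 1

Derivation:
Op 1: C1 read [C1 read from I: no other sharers -> C1=E (exclusive)] -> [I,E] (invalidations this op: 0; running total: 0)
Op 2: C1 write [C1 write: invalidate none -> C1=M] -> [I,M] (invalidations this op: 0; running total: 0)
Op 3: C1 read [C1 read: already in M, no change] -> [I,M] (invalidations this op: 0; running total: 0)
Op 4: C0 read [C0 read from I: others=['C1=M'] -> C0=S, others downsized to S] -> [S,S] (invalidations this op: 0; running total: 0)
Op 5: C1 read [C1 read: already in S, no change] -> [S,S] (invalidations this op: 0; running total: 0)
Op 6: C1 write [C1 write: invalidate ['C0=S'] -> C1=M] -> [I,M] (invalidations this op: 1; running total: 1)
Op 7: C1 read [C1 read: already in M, no change] -> [I,M] (invalidations this op: 0; running total: 1)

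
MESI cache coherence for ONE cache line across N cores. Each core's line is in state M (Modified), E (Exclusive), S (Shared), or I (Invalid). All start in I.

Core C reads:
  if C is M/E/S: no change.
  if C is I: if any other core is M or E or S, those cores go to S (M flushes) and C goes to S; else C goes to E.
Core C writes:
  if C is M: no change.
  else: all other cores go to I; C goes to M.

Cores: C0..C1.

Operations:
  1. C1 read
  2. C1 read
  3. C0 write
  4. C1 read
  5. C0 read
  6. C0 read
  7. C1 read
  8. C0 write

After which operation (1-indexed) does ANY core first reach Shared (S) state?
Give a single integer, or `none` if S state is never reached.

Op 1: C1 read [C1 read from I: no other sharers -> C1=E (exclusive)] -> [I,E]
Op 2: C1 read [C1 read: already in E, no change] -> [I,E]
Op 3: C0 write [C0 write: invalidate ['C1=E'] -> C0=M] -> [M,I]
Op 4: C1 read [C1 read from I: others=['C0=M'] -> C1=S, others downsized to S] -> [S,S]
  -> First S state at op 4; remaining ops need not be traced.

Answer: 4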